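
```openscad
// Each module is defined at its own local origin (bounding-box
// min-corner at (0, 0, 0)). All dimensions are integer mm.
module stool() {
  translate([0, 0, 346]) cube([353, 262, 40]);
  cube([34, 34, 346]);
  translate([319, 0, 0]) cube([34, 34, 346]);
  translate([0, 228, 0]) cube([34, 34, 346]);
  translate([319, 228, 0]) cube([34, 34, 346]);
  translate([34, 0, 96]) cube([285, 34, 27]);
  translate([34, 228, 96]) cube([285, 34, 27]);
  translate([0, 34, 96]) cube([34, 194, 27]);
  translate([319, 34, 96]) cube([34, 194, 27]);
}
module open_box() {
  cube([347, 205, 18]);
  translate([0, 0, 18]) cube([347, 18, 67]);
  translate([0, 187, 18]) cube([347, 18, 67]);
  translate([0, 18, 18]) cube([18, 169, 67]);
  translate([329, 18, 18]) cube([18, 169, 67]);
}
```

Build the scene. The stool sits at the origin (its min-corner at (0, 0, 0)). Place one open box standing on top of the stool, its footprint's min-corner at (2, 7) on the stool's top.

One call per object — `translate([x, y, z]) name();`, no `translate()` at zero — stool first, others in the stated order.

stool();
translate([2, 7, 386]) open_box();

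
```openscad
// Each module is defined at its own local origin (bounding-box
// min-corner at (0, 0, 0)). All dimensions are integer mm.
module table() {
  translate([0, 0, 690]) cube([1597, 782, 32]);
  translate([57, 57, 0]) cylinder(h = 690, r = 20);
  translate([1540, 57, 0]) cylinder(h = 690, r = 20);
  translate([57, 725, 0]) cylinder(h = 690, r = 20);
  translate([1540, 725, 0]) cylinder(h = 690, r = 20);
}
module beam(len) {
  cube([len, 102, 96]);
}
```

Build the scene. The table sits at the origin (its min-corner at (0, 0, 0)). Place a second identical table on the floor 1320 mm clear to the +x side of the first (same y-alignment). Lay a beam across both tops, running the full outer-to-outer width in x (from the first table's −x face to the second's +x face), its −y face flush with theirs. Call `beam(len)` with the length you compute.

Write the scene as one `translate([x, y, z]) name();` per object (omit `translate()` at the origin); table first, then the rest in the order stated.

table();
translate([2917, 0, 0]) table();
translate([0, 0, 722]) beam(4514);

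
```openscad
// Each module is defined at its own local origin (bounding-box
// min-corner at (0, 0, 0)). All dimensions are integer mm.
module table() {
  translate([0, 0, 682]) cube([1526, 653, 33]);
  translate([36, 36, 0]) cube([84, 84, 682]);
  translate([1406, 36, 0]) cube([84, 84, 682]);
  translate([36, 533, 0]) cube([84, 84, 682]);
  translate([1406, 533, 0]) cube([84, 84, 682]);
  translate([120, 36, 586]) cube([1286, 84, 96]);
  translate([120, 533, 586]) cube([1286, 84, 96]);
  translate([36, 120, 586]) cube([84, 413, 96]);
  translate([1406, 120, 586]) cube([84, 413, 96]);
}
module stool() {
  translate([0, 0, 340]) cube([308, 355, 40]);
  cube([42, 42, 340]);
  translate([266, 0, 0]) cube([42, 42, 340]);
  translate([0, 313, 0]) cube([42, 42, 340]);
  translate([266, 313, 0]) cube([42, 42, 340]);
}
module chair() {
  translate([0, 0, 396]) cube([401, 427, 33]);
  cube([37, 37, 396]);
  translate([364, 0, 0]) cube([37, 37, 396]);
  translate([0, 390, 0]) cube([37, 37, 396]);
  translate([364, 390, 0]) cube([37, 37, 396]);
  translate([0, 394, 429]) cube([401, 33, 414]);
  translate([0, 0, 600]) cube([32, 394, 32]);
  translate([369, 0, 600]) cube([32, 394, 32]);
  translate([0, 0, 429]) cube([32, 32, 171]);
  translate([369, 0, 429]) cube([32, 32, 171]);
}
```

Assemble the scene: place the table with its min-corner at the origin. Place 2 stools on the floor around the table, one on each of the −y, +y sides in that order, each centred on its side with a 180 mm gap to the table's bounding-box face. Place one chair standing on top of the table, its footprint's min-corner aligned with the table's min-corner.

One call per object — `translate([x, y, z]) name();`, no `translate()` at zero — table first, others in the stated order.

table();
translate([609, -535, 0]) stool();
translate([609, 833, 0]) stool();
translate([0, 0, 715]) chair();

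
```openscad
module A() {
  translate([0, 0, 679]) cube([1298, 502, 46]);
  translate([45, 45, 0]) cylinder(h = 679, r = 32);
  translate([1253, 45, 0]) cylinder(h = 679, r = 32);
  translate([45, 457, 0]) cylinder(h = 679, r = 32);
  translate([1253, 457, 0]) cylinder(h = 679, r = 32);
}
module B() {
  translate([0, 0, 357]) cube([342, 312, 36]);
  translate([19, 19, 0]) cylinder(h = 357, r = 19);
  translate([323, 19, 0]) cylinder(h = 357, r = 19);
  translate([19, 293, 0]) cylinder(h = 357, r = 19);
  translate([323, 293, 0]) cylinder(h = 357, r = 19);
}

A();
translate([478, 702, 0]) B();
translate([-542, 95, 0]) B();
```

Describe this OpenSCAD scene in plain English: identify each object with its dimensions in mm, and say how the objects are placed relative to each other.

A is a table with a 1298×502 mm rectangular top, 46 mm thick, top surface at z = 725 mm, supported by four round legs of 64 mm diameter, each leg's bounding box inset 13 mm from the nearest pair of top edges, running from the floor.

B is a four-legged stool. The seat is 342×312 mm, 36 mm thick, top at z = 393 mm. It stands on four round legs, each 38 mm in diameter, from z = 0 to the seat underside, each leg's axis is inset half a diameter from the nearest pair of seat edges (so the leg's bounding box is flush with the corner).

Two stools sit around the table at the +y, −x sides.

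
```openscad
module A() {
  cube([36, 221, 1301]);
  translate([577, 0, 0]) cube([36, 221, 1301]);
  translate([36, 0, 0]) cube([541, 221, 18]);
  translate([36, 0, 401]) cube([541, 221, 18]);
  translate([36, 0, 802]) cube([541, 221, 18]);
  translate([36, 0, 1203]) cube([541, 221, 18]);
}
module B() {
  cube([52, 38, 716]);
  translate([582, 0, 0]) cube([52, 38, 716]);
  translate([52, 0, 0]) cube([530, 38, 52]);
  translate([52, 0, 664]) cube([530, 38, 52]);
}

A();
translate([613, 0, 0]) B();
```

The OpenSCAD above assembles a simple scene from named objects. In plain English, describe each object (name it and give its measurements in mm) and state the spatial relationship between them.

A is an open bookshelf. Two side panels, each 36 mm thick, 221 mm deep and 1301 mm tall, stand 613 mm apart (outside-to-outside). Between them sit 4 shelves, each 18 mm thick and 221 mm deep, spanning the full gap between the sides. The bottom shelf rests on the floor (its underside at z = 0) and the clear gap between one shelf's top and the next shelf's underside is 383 mm.

B is a rectangular picture frame lying in the x–z plane (depth along y). The opening is 530 mm wide (x) by 612 mm tall (z), surrounded by a border 52 mm wide on all four sides. The frame is 38 mm deep and is made of two full-height vertical stiles with two horizontal rails fitted between them.

The picture frame is against the bookshelf's +x side, with their −y faces flush.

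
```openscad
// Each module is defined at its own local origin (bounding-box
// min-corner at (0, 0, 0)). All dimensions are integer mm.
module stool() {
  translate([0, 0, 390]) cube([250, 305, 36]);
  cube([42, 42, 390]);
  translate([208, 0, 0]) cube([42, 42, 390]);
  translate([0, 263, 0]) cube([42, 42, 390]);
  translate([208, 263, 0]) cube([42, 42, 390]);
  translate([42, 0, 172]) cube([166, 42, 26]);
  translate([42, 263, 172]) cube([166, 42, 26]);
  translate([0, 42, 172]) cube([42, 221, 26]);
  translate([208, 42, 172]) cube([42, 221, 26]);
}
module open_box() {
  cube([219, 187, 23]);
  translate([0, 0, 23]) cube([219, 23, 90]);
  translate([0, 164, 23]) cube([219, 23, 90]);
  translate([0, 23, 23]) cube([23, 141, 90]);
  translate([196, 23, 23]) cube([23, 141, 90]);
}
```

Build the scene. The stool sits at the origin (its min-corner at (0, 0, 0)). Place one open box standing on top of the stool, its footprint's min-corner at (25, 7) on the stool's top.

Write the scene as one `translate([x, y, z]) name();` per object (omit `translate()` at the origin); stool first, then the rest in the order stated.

stool();
translate([25, 7, 426]) open_box();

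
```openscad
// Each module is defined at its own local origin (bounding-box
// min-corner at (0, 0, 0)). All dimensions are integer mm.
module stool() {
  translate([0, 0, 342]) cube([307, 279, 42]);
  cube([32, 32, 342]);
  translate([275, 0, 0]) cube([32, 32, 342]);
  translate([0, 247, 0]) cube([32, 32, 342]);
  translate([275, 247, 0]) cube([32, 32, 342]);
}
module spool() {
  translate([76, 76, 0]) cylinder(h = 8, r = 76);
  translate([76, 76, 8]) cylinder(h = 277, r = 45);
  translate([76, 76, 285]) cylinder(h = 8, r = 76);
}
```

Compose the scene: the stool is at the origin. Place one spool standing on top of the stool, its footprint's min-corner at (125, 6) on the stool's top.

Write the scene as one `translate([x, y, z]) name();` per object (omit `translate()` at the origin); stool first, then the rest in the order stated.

stool();
translate([125, 6, 384]) spool();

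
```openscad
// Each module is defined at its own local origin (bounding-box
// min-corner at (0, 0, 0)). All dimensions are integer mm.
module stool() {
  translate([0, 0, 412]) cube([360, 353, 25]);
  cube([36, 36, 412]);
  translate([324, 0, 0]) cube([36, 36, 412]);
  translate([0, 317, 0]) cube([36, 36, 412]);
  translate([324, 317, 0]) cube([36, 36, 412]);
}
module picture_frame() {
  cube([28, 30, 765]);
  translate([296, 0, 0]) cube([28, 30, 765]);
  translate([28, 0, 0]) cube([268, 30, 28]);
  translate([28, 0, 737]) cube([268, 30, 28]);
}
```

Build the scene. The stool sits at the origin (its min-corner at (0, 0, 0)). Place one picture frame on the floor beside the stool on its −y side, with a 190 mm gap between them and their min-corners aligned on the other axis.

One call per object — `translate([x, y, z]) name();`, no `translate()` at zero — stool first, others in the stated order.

stool();
translate([0, -220, 0]) picture_frame();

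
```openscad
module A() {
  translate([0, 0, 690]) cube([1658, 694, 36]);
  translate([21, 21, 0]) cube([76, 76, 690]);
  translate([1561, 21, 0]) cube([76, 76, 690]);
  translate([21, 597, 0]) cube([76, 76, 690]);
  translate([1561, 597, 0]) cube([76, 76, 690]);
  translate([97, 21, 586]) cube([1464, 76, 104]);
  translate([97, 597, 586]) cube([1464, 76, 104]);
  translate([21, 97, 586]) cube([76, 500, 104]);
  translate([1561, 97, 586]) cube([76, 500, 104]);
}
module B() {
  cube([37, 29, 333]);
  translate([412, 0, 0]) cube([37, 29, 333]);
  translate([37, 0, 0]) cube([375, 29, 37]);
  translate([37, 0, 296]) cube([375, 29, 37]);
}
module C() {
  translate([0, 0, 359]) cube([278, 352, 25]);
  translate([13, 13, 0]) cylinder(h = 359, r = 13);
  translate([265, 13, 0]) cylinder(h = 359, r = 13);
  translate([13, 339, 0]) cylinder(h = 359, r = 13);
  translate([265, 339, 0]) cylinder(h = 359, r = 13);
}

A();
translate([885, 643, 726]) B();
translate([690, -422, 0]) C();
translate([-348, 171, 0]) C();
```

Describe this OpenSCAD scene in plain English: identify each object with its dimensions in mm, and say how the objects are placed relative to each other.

A is a rectangular dining table. The top is 1658×694×36 mm with its upper surface at z = 726 mm. It stands on four 76×76 mm square legs, each inset 21 mm from the nearest pair of top edges, running from the floor to the underside of the top. Four apron rails, 76 mm thick and 104 mm tall, run between adjacent legs with their top edges flush with the underside of the top and their outer faces flush with the legs' outer faces.

B is a rectangular picture frame lying in the x–z plane (depth along y). The opening is 375 mm wide (x) by 259 mm tall (z), surrounded by a border 37 mm wide on all four sides. The frame is 29 mm deep and is made of two full-height vertical stiles with two horizontal rails fitted between them.

C is a simple wooden stool: a rectangular seat 278 mm (x) by 352 mm (y), 25 mm thick, top face at z = 384 mm, on four round legs, each 26 mm in diameter. The legs rest on z = 0, each leg's axis is inset half a diameter from the nearest pair of seat edges (so the leg's bounding box is flush with the corner).

The picture frame is on top of the table. Two stools sit around the table at the −y, −x sides.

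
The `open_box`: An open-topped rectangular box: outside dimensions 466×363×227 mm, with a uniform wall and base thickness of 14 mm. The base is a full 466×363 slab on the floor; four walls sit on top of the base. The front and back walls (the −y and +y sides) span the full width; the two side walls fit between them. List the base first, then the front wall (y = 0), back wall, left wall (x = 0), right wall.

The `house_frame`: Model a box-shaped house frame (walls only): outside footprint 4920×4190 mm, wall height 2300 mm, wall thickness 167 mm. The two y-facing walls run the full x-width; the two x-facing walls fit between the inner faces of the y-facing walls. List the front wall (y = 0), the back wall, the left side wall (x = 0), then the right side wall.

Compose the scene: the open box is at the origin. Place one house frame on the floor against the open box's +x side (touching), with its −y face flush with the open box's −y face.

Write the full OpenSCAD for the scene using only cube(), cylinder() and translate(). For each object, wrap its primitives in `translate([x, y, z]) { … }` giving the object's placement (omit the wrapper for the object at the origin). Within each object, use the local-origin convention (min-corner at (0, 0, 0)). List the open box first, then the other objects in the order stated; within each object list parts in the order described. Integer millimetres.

cube([466, 363, 14]);
translate([0, 0, 14]) cube([466, 14, 213]);
translate([0, 349, 14]) cube([466, 14, 213]);
translate([0, 14, 14]) cube([14, 335, 213]);
translate([452, 14, 14]) cube([14, 335, 213]);
translate([466, 0, 0]) {
  cube([4920, 167, 2300]);
  translate([0, 4023, 0]) cube([4920, 167, 2300]);
  translate([0, 167, 0]) cube([167, 3856, 2300]);
  translate([4753, 167, 0]) cube([167, 3856, 2300]);
}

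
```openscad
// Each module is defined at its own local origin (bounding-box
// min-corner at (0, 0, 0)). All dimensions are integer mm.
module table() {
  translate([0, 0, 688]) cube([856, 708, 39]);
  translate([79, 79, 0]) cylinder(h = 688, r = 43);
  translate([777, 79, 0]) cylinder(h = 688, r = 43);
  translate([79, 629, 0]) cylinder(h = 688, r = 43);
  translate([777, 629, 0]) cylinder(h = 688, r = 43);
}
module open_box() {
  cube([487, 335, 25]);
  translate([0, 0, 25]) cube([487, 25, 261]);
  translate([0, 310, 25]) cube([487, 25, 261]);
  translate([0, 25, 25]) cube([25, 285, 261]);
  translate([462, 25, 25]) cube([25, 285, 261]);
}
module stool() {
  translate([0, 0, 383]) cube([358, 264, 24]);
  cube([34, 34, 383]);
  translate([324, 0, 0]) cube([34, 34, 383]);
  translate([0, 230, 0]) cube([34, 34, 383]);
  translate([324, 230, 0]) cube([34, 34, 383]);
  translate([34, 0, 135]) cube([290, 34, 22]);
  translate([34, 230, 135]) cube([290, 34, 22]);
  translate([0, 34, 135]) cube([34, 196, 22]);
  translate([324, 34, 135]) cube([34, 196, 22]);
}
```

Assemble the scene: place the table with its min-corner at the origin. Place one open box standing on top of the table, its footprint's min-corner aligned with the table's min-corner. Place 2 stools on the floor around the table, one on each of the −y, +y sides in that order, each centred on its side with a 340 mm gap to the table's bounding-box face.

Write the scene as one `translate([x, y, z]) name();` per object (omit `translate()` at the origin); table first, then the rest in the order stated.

table();
translate([0, 0, 727]) open_box();
translate([249, -604, 0]) stool();
translate([249, 1048, 0]) stool();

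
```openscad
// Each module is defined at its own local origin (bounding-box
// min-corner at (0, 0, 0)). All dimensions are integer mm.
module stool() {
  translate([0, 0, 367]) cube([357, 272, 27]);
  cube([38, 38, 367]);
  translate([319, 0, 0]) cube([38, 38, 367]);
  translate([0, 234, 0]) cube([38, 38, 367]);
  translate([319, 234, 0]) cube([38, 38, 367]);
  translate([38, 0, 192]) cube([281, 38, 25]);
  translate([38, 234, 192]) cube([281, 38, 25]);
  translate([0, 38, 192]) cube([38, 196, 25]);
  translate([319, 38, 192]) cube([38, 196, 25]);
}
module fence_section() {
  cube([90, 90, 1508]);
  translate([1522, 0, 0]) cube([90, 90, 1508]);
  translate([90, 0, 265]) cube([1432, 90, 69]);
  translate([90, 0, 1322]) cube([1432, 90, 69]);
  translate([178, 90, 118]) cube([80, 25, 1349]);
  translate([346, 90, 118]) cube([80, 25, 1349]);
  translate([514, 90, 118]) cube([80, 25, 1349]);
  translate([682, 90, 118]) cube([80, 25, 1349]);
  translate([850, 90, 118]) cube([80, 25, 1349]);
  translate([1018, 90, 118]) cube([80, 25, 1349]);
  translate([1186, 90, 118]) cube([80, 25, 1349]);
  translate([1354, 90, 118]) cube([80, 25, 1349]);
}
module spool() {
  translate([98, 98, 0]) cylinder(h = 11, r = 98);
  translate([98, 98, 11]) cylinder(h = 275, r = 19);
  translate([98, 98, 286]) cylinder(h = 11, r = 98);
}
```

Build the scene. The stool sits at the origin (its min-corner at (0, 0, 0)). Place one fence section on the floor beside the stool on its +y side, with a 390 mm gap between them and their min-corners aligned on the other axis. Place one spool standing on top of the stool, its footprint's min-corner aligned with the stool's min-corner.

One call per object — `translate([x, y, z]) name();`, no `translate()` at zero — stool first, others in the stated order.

stool();
translate([0, 662, 0]) fence_section();
translate([0, 0, 394]) spool();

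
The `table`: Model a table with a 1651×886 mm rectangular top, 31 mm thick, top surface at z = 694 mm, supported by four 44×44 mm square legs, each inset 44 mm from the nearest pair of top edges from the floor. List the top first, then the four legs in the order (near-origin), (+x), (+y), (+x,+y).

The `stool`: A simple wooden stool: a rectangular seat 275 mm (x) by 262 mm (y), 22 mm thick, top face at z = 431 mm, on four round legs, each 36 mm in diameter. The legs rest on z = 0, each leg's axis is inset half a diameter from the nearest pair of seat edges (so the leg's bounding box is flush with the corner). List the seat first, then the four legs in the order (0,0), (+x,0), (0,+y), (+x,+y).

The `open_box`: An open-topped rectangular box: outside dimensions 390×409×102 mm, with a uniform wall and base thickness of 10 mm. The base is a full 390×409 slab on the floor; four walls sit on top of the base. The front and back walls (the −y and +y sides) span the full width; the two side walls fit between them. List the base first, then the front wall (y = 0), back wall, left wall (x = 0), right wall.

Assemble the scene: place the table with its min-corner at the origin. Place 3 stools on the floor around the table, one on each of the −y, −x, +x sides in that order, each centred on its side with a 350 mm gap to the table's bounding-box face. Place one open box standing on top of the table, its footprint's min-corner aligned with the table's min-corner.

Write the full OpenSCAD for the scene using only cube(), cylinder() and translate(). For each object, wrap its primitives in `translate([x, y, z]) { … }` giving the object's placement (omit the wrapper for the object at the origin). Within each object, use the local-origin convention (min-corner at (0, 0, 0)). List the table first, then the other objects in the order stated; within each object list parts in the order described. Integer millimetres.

translate([0, 0, 663]) cube([1651, 886, 31]);
translate([44, 44, 0]) cube([44, 44, 663]);
translate([1563, 44, 0]) cube([44, 44, 663]);
translate([44, 798, 0]) cube([44, 44, 663]);
translate([1563, 798, 0]) cube([44, 44, 663]);
translate([688, -612, 0]) {
  translate([0, 0, 409]) cube([275, 262, 22]);
  translate([18, 18, 0]) cylinder(h = 409, r = 18);
  translate([257, 18, 0]) cylinder(h = 409, r = 18);
  translate([18, 244, 0]) cylinder(h = 409, r = 18);
  translate([257, 244, 0]) cylinder(h = 409, r = 18);
}
translate([-625, 312, 0]) {
  translate([0, 0, 409]) cube([275, 262, 22]);
  translate([18, 18, 0]) cylinder(h = 409, r = 18);
  translate([257, 18, 0]) cylinder(h = 409, r = 18);
  translate([18, 244, 0]) cylinder(h = 409, r = 18);
  translate([257, 244, 0]) cylinder(h = 409, r = 18);
}
translate([2001, 312, 0]) {
  translate([0, 0, 409]) cube([275, 262, 22]);
  translate([18, 18, 0]) cylinder(h = 409, r = 18);
  translate([257, 18, 0]) cylinder(h = 409, r = 18);
  translate([18, 244, 0]) cylinder(h = 409, r = 18);
  translate([257, 244, 0]) cylinder(h = 409, r = 18);
}
translate([0, 0, 694]) {
  cube([390, 409, 10]);
  translate([0, 0, 10]) cube([390, 10, 92]);
  translate([0, 399, 10]) cube([390, 10, 92]);
  translate([0, 10, 10]) cube([10, 389, 92]);
  translate([380, 10, 10]) cube([10, 389, 92]);
}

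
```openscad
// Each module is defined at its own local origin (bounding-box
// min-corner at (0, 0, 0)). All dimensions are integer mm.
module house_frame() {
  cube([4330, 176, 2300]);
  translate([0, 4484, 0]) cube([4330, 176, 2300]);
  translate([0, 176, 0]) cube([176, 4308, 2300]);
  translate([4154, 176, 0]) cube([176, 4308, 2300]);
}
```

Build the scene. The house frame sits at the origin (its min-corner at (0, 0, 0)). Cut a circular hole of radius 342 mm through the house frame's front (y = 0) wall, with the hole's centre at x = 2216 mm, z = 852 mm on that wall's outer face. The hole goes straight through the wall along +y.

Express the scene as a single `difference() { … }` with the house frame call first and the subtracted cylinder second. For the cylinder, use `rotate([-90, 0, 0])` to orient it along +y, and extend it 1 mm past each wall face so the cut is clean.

difference() {
  house_frame();
  translate([2216, -1, 852]) rotate([-90, 0, 0]) cylinder(h = 178, r = 342);
}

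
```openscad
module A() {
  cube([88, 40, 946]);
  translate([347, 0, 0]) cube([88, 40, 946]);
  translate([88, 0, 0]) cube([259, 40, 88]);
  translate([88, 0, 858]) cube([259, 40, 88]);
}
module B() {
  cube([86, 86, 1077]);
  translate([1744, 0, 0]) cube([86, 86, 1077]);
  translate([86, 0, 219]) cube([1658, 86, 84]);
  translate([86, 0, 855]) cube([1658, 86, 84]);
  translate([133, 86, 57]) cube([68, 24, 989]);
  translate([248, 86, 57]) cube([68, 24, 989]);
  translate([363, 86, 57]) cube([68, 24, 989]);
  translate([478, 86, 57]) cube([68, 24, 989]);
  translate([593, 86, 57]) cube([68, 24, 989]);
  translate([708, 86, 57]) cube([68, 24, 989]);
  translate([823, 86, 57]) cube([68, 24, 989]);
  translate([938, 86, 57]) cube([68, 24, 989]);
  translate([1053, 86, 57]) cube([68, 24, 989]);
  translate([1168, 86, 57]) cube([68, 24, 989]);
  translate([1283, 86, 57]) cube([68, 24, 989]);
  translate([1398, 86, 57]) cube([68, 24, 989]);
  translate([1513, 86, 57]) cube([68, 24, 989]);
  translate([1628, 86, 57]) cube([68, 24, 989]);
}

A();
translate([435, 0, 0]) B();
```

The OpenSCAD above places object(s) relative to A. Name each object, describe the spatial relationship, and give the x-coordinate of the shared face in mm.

The picture frame's +x face and the fence section's −x face are both at x = 435 mm.

A is a picture frame. B is a fence section. The fence section is against the picture frame's +x side, with their −y faces flush. The x-coordinate of the shared face is 435 mm.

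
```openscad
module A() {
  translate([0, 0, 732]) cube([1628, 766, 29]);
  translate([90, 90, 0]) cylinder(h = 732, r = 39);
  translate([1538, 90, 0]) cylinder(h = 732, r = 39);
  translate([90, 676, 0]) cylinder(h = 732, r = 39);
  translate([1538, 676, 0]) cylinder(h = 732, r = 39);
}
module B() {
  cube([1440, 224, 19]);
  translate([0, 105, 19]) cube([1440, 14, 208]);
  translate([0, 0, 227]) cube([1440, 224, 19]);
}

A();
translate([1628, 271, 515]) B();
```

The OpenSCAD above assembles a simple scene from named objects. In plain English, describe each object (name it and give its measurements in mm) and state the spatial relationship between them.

A is a rectangular dining table. The top is 1628×766×29 mm with its upper surface at z = 761 mm. It stands on four round legs of 78 mm diameter, each leg's bounding box inset 51 mm from the nearest pair of top edges, running from the floor to the underside of the top.

B is an I-beam lying along x, 1440 mm long. Overall section height 246 mm. Two flanges 224 mm wide (y) and 19 mm thick, one on the floor and one at the top; a web 14 mm thick runs between them, centred on the flange width.

The I-beam is beside the table with their tops flush at z = 761.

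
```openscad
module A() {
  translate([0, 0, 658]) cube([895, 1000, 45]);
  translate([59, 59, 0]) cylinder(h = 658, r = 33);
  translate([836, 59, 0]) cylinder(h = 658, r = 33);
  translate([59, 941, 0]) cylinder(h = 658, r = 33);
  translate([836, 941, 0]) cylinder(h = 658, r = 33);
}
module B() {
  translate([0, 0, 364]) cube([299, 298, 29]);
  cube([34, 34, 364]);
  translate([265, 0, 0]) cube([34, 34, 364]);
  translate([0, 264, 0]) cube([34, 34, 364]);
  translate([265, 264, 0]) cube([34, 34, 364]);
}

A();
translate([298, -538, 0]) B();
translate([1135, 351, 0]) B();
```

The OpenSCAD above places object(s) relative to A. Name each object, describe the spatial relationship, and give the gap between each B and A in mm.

A is a table. B is a stool. Two stools sit around the table at the −y, +x sides. The gap between each stool and the table is 240 mm.

Each stool's nearest face is 240 mm from the table's bounding box.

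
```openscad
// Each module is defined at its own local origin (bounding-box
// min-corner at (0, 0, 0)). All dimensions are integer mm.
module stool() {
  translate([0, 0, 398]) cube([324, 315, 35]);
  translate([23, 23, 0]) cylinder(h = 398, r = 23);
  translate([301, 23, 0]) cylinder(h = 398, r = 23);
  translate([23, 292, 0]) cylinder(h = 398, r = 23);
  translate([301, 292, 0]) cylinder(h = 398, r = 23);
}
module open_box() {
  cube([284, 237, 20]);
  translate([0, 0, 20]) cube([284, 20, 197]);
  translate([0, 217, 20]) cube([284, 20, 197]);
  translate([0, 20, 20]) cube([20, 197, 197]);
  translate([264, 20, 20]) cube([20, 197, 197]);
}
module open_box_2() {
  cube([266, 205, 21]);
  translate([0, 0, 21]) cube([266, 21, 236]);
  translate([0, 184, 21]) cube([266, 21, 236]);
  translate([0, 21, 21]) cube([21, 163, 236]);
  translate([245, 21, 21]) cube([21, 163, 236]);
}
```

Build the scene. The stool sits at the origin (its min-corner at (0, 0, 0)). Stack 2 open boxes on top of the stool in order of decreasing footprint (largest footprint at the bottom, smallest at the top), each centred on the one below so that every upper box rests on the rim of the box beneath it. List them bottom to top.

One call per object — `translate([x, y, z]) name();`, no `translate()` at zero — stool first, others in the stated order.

stool();
translate([20, 39, 433]) open_box();
translate([29, 55, 650]) open_box_2();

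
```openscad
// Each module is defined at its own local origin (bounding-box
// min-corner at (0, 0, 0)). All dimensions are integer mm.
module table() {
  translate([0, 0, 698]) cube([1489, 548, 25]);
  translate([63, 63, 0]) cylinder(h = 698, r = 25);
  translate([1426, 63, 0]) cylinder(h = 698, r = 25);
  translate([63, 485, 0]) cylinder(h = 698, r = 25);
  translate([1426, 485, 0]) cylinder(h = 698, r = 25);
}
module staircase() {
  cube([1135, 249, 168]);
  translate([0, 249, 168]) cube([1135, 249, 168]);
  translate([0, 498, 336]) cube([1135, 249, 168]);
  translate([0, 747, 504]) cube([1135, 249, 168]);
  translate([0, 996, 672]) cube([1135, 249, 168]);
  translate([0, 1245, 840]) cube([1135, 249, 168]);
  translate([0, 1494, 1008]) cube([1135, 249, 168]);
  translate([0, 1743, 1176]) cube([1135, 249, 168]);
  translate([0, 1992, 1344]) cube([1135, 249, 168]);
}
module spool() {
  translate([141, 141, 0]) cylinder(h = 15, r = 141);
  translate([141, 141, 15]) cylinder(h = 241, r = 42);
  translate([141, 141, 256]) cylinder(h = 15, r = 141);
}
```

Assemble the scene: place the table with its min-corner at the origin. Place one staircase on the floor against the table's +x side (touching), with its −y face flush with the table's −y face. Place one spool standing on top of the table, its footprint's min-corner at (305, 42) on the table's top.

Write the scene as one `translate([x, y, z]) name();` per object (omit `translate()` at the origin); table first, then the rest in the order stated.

table();
translate([1489, 0, 0]) staircase();
translate([305, 42, 723]) spool();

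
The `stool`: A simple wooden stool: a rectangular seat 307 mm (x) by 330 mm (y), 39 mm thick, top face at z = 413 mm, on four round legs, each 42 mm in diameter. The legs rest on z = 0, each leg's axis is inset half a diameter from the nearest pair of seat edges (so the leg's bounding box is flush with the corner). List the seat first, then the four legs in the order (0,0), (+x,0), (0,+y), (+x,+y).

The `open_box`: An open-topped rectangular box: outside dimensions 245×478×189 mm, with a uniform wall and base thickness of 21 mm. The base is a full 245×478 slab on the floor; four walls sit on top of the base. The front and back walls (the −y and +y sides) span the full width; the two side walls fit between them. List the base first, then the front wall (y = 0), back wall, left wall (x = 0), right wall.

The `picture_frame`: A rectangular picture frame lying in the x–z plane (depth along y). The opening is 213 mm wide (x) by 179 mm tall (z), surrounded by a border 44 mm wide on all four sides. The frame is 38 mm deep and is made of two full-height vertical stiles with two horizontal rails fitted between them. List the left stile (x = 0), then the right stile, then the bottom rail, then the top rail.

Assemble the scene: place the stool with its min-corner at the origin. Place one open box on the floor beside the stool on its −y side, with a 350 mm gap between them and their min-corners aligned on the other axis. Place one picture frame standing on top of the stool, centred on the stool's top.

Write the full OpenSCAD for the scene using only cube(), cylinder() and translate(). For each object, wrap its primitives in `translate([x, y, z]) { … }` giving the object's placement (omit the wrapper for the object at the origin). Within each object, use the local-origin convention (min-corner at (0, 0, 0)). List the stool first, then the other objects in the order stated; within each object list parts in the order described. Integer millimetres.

translate([0, 0, 374]) cube([307, 330, 39]);
translate([21, 21, 0]) cylinder(h = 374, r = 21);
translate([286, 21, 0]) cylinder(h = 374, r = 21);
translate([21, 309, 0]) cylinder(h = 374, r = 21);
translate([286, 309, 0]) cylinder(h = 374, r = 21);
translate([0, -828, 0]) {
  cube([245, 478, 21]);
  translate([0, 0, 21]) cube([245, 21, 168]);
  translate([0, 457, 21]) cube([245, 21, 168]);
  translate([0, 21, 21]) cube([21, 436, 168]);
  translate([224, 21, 21]) cube([21, 436, 168]);
}
translate([3, 146, 413]) {
  cube([44, 38, 267]);
  translate([257, 0, 0]) cube([44, 38, 267]);
  translate([44, 0, 0]) cube([213, 38, 44]);
  translate([44, 0, 223]) cube([213, 38, 44]);
}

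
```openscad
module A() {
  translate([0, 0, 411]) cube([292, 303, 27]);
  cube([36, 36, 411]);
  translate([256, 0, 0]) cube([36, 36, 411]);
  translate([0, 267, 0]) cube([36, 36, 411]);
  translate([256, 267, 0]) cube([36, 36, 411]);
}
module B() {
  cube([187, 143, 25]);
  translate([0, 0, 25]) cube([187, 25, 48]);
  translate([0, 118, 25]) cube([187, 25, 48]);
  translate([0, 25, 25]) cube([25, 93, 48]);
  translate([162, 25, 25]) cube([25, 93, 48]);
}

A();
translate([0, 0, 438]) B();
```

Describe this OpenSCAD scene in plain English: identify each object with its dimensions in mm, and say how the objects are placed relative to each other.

A is a simple wooden stool: a rectangular seat 292 mm (x) by 303 mm (y), 27 mm thick, top face at z = 438 mm, on four square legs, each 36×36 mm in cross-section. The legs rest on z = 0, each flush with a corner of the seat.

B is an open-topped rectangular box: outside dimensions 187×143×73 mm, with a uniform wall and base thickness of 25 mm. The base is a full 187×143 slab on the floor; four walls sit on top of the base. The front and back walls (the −y and +y sides) span the full width; the two side walls fit between them.

The open box is on top of the stool.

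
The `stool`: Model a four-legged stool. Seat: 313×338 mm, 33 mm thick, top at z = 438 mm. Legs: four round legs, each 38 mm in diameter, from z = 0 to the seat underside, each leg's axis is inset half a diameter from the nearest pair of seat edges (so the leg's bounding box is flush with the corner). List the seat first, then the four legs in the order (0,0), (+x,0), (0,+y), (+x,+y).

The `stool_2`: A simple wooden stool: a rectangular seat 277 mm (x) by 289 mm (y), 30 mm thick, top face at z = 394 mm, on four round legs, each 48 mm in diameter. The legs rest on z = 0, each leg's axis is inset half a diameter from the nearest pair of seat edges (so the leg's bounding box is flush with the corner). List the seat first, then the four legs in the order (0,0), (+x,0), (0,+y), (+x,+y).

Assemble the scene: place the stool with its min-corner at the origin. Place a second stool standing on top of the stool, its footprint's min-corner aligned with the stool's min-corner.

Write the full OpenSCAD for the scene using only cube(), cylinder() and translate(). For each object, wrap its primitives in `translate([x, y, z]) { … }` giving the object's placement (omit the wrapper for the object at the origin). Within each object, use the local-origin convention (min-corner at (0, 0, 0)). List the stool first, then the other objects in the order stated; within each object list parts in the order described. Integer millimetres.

translate([0, 0, 405]) cube([313, 338, 33]);
translate([19, 19, 0]) cylinder(h = 405, r = 19);
translate([294, 19, 0]) cylinder(h = 405, r = 19);
translate([19, 319, 0]) cylinder(h = 405, r = 19);
translate([294, 319, 0]) cylinder(h = 405, r = 19);
translate([0, 0, 438]) {
  translate([0, 0, 364]) cube([277, 289, 30]);
  translate([24, 24, 0]) cylinder(h = 364, r = 24);
  translate([253, 24, 0]) cylinder(h = 364, r = 24);
  translate([24, 265, 0]) cylinder(h = 364, r = 24);
  translate([253, 265, 0]) cylinder(h = 364, r = 24);
}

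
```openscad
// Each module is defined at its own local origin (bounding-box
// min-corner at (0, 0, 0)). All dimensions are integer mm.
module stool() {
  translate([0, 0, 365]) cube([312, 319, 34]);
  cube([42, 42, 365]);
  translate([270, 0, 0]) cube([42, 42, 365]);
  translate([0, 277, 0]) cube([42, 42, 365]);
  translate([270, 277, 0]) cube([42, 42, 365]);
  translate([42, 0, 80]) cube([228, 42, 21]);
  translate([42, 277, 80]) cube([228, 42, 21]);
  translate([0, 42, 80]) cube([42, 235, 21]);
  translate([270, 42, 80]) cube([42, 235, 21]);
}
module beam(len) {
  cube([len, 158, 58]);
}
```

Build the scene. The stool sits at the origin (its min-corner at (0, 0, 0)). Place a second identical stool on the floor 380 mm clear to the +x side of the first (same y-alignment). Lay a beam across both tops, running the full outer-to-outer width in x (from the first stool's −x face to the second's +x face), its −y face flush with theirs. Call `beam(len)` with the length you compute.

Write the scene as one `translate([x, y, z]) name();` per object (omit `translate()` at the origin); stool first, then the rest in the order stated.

stool();
translate([692, 0, 0]) stool();
translate([0, 0, 399]) beam(1004);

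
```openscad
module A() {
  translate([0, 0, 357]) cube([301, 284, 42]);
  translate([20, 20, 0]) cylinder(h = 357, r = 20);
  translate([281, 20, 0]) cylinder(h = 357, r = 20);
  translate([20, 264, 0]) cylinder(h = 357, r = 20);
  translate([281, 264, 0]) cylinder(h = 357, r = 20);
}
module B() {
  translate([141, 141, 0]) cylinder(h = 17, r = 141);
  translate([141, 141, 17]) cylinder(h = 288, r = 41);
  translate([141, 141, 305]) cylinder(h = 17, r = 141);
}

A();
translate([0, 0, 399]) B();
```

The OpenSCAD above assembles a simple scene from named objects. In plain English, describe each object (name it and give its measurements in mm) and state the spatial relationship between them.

A is a simple wooden stool: a rectangular seat 301 mm (x) by 284 mm (y), 42 mm thick, top face at z = 399 mm, on four round legs, each 40 mm in diameter. The legs rest on z = 0, each leg's axis is inset half a diameter from the nearest pair of seat edges (so the leg's bounding box is flush with the corner).

B is a spool: two coaxial disc flanges of radius 141 mm and thickness 17 mm, joined by a core cylinder of radius 41 mm and height 288 mm. The lower flange rests on z = 0 and the three cylinders share a vertical axis.

The spool is on top of the stool.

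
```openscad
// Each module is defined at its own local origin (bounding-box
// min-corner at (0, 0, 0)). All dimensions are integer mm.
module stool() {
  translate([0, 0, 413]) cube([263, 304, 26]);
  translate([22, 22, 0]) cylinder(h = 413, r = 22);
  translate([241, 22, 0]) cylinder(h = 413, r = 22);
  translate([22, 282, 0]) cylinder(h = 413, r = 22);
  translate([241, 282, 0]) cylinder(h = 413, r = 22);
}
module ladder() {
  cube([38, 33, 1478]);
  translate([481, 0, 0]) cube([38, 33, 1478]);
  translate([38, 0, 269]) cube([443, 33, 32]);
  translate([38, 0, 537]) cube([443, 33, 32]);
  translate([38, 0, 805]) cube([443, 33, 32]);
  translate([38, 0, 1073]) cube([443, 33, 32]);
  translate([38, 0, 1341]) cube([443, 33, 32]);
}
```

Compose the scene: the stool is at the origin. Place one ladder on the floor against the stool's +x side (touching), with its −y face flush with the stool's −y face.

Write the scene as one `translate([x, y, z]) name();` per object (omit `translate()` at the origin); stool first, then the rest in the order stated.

stool();
translate([263, 0, 0]) ladder();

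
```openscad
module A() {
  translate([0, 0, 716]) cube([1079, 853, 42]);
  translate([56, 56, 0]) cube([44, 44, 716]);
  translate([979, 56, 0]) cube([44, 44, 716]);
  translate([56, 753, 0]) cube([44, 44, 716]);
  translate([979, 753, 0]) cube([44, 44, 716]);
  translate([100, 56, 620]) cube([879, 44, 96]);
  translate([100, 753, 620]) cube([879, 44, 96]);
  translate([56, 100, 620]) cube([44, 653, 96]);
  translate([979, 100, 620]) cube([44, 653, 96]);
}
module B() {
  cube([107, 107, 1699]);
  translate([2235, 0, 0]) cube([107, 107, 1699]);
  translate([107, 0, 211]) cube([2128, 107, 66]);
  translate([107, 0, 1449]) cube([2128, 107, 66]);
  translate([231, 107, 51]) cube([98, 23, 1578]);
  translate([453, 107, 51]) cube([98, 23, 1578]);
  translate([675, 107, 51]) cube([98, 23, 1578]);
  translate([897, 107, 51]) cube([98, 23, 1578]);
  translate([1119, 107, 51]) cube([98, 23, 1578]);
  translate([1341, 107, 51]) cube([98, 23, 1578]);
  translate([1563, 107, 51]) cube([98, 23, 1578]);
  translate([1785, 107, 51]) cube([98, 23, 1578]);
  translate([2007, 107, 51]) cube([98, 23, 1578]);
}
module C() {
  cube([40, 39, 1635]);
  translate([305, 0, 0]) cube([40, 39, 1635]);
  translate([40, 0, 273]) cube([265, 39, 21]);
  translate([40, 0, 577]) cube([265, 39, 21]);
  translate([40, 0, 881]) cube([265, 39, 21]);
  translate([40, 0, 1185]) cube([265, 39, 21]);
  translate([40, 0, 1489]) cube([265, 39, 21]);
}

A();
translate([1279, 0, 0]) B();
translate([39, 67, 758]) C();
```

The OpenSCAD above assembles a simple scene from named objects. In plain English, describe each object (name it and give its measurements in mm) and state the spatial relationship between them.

A is a rectangular dining table. The top is 1079×853×42 mm with its upper surface at z = 758 mm. It stands on four 44×44 mm square legs, each inset 56 mm from the nearest pair of top edges, running from the floor to the underside of the top. Four apron rails, 44 mm thick and 96 mm tall, run between adjacent legs with their top edges flush with the underside of the top and their outer faces flush with the legs' outer faces.

B is a fence section. Two 107×107 mm posts, 1699 mm tall, stand on the floor with a clear span of 2128 mm between their inner faces. Two horizontal rails of 107×66 mm section span the gap between the posts with their undersides at z = 211 mm and z = 1449 mm, flush with the posts' −y face. 9 pickets, each 98 mm wide, 23 mm thick and 1578 mm tall, are fixed to the +y face of the rails with their bottoms at z = 51 mm, evenly spaced across the span with equal gaps (rounded down to the nearest mm) at the −x end and between each pair — any rounding remainder accumulates at the +x end.

C is a wooden ladder with two side rails of 40×39 mm section and 1635 mm height, set 345 mm apart overall. Between them run 5 rectangular rungs (39 mm deep, 21 mm thick), front faces flush with the rails' −y face. The bottom of the first rung is 273 mm above the floor and each subsequent rung is 304 mm higher than the one below.

The fence section is on the floor beside the table on its +x side. The ladder is on top of the table.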